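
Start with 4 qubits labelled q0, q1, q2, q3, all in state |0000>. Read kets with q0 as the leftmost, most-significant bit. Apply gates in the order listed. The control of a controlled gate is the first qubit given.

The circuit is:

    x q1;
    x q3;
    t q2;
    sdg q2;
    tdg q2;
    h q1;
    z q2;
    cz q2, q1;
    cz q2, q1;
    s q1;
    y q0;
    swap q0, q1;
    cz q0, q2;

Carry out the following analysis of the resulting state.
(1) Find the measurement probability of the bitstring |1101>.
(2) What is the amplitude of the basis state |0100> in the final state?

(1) The probability of measuring |1101> is 1/2.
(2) The final state's coefficient on |0100> equals 0.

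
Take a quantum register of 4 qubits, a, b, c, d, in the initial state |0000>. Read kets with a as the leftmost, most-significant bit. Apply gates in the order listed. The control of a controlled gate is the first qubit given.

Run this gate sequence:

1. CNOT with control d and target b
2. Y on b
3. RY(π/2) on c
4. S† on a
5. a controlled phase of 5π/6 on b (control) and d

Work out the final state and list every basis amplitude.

The resulting statevector has amplitude sqrt(2)*I/2 on |0100>, sqrt(2)*I/2 on |0110>, and 0 on every other basis state.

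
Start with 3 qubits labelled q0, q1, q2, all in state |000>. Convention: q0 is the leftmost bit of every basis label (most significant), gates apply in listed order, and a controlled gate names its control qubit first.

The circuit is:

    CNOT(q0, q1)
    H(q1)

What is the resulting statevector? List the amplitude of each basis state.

The resulting statevector has amplitude sqrt(2)/2 on |000>, sqrt(2)/2 on |010>, and 0 on every other basis state.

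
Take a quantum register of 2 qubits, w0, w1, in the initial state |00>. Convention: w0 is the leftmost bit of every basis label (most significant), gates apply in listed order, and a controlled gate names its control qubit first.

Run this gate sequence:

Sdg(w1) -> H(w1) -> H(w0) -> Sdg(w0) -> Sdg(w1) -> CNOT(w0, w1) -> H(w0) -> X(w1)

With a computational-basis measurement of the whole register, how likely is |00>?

Outcome |00> occurs with probability 1/2.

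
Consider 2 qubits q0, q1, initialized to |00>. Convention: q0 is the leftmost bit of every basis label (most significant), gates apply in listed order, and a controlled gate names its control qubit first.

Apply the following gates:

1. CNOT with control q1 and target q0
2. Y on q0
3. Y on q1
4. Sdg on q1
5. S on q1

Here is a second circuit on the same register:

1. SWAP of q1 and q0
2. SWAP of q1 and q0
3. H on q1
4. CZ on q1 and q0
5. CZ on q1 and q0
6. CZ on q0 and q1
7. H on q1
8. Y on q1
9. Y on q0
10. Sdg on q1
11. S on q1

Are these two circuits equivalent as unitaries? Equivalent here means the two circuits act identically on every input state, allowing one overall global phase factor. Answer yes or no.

No — the two circuits implement different unitaries, even allowing a global phase.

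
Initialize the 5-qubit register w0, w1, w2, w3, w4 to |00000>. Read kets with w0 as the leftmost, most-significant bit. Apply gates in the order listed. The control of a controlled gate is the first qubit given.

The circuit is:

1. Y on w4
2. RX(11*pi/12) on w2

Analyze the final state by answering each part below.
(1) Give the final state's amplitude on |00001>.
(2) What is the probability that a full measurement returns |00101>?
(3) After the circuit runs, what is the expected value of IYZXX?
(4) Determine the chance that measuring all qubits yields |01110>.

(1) The amplitude on |00001> is -I*sqrt(6 - 3*sqrt(2))/4 + I*sqrt(sqrt(2) + 2)/4.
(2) The probability of measuring |00101> is sqrt(2)/8 + sqrt(6)/8 + 1/2.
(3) In the final state, IYZXX has expectation 0.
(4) Outcome |01110> occurs with probability 0.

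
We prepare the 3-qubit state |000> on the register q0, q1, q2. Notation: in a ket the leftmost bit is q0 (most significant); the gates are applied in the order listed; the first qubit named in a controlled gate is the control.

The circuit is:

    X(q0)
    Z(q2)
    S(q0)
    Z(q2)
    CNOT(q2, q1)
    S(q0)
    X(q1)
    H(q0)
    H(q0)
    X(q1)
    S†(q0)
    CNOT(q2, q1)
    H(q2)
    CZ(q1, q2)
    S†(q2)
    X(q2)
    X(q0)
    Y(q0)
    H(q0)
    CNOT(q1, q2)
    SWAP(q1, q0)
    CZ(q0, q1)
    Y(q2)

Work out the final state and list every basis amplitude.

The resulting statevector has amplitude I/2 on |000>, -1/2 on |001>, -I/2 on |010>, 1/2 on |011>, 0 on |100>, 0 on |101>, 0 on |110>, 0 on |111>.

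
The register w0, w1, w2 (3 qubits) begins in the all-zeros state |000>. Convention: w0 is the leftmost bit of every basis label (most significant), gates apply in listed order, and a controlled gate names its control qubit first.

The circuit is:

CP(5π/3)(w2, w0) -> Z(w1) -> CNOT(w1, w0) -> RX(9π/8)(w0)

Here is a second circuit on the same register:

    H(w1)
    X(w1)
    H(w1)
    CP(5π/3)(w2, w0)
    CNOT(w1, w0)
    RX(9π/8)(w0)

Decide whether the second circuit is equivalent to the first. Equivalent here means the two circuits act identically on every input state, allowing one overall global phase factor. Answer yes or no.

Yes, they are equivalent — the unitaries differ by at most a global phase.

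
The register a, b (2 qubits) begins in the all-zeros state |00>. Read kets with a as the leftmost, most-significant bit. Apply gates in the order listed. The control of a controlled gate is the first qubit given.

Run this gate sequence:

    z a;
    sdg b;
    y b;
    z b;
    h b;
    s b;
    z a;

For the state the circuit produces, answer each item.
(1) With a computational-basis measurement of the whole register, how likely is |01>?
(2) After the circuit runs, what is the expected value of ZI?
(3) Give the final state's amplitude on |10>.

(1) A full measurement returns |01> with probability 1/2.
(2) The observable ZI averages to 1.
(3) |10> carries amplitude 0 in the final state.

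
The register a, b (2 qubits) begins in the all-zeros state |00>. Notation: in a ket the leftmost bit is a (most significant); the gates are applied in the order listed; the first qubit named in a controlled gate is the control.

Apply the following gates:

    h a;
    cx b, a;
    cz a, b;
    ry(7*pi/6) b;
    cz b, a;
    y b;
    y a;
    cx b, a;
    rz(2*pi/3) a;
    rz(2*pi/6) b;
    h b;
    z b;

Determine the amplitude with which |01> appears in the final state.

|01> carries amplitude (-sqrt(6) + sqrt(2) - (sqrt(2) + sqrt(6))*exp(2*I*pi/3))*exp(5*I*pi/6)/8 in the final state.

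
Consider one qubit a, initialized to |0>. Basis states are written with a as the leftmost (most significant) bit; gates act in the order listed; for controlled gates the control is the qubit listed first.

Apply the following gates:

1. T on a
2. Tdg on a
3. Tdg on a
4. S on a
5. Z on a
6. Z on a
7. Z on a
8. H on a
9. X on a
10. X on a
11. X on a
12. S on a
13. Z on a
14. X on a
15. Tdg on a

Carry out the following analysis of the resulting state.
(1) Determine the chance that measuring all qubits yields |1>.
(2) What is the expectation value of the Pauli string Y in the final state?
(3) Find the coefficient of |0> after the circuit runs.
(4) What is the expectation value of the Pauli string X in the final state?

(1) A full measurement returns |1> with probability 1/2.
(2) In the final state, Y has expectation sqrt(2)/2.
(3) The final state's coefficient on |0> equals -sqrt(2)*I/2.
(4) The expectation value of X is sqrt(2)/2.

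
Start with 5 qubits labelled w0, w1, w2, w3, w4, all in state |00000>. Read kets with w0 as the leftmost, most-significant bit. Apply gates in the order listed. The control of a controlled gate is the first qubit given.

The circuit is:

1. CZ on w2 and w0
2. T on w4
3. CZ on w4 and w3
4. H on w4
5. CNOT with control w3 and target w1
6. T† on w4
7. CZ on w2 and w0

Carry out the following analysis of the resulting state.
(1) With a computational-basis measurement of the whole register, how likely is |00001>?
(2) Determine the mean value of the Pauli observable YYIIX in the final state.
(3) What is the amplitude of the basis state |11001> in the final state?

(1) A full measurement returns |00001> with probability 1/2.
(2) In the final state, YYIIX has expectation 0.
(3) The final state's coefficient on |11001> equals 0.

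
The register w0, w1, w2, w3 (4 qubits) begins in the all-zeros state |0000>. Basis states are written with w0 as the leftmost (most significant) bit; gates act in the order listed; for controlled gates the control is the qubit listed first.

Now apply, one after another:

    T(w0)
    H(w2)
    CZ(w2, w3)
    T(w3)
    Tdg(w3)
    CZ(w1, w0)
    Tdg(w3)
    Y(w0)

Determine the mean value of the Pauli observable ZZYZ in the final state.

The observable ZZYZ averages to 0.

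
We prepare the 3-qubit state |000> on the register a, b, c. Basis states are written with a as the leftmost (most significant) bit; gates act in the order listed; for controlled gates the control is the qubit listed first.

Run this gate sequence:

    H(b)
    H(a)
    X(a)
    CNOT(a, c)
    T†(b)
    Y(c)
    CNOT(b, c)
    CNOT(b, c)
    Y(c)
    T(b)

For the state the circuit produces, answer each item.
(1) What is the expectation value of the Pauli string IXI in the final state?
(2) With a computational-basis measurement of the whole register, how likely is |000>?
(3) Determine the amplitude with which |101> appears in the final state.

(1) The expectation value of IXI is 1. Key observation: the block from step 5 through step 10 cancels to the identity and can be dropped.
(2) A full measurement returns |000> with probability 1/4.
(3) |101> carries amplitude 1/2 in the final state.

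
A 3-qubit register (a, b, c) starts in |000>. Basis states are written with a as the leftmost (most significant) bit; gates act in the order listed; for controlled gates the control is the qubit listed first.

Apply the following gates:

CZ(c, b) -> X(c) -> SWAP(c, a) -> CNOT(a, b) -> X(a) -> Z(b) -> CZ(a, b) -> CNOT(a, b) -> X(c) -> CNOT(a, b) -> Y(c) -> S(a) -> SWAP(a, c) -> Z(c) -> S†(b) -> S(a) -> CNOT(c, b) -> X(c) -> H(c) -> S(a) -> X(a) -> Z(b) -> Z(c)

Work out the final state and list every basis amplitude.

The resulting statevector has amplitude -sqrt(2)/2 on |110>, -sqrt(2)/2 on |111>, and 0 on every other basis state.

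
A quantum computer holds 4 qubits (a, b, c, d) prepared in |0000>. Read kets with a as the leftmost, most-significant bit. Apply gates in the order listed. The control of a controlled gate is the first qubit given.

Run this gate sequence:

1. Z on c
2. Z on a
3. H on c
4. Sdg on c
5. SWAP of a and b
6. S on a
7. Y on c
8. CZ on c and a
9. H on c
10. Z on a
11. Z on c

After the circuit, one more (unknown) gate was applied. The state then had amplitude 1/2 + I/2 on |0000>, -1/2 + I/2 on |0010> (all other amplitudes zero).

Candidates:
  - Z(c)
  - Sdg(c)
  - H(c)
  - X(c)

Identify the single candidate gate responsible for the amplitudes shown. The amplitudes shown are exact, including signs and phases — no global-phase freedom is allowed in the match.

It was X(c) that produced the state shown.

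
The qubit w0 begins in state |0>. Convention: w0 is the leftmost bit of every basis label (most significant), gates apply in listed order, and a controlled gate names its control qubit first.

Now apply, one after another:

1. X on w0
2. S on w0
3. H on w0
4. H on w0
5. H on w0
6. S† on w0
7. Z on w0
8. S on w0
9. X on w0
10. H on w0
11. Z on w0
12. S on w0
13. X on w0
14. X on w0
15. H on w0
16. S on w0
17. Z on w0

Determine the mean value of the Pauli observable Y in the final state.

In the final state, Y has expectation -1.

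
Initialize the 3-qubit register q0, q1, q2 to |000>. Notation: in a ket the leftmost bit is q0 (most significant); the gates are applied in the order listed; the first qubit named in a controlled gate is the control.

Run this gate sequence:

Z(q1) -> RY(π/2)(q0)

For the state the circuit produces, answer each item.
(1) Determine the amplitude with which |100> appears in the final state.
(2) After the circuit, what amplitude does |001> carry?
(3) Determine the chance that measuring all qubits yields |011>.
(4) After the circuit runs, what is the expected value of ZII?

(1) |100> carries amplitude sqrt(2)/2 in the final state.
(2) The final state's coefficient on |001> equals 0.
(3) Outcome |011> occurs with probability 0.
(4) In the final state, ZII has expectation 0.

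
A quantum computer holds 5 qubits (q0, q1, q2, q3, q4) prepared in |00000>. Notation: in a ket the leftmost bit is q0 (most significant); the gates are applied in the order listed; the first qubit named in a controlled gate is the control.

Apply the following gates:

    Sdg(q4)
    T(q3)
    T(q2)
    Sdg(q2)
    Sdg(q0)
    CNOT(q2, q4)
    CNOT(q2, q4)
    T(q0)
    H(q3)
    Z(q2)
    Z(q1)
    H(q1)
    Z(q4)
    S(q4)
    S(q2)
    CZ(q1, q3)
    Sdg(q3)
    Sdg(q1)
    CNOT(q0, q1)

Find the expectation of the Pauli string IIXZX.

In the final state, IIXZX has expectation 0. Key observation: steps 6-7 multiply out to the identity, so the circuit reduces to the remaining gates.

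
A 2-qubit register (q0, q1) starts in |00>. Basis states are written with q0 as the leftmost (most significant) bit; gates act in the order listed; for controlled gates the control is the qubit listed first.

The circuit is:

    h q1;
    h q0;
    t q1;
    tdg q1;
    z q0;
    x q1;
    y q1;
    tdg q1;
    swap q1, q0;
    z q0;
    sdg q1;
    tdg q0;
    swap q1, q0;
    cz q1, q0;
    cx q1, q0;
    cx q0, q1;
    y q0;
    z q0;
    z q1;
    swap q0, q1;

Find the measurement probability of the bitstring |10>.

The probability of measuring |10> is 1/4.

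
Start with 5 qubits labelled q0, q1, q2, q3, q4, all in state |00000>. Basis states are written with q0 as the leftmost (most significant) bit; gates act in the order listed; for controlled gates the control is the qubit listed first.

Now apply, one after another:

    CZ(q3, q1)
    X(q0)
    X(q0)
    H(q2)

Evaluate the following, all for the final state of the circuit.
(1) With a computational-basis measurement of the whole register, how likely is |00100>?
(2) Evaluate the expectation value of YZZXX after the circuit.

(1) Outcome |00100> occurs with probability 1/2. Key observation: the block from step 2 through step 3 cancels to the identity and can be dropped.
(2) The observable YZZXX averages to 0.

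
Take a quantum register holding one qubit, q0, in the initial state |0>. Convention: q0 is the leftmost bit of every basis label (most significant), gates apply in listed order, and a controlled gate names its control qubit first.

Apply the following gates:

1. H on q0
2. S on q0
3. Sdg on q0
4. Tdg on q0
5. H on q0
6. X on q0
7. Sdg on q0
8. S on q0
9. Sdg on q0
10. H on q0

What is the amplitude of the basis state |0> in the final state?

The amplitude on |0> is sqrt(2)*(1 - I - exp(I*pi/4) + exp(3*I*pi/4))/4.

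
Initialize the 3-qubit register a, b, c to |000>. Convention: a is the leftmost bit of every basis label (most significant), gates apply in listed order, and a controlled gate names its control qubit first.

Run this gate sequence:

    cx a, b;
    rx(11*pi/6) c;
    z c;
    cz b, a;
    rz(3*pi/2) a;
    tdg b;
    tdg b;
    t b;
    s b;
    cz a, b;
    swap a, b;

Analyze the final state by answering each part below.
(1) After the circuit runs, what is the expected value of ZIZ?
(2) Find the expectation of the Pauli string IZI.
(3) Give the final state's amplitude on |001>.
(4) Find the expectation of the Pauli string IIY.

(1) The expectation value of ZIZ is sqrt(3)/2.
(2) In the final state, IZI has expectation 1.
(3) |001> carries amplitude (-sqrt(6) + sqrt(2))*exp(3*I*pi/4)/4 in the final state.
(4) The observable IIY averages to -1/2.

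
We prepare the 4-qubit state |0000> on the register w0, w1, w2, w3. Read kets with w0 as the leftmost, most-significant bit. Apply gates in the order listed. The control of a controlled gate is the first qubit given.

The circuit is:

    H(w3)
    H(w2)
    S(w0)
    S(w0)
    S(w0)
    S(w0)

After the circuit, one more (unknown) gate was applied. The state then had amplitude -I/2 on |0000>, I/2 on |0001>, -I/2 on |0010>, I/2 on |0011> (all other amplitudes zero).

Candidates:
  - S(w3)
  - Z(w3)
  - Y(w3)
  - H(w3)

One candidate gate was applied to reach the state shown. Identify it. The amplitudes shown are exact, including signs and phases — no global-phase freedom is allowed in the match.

It was Y(w3) that produced the state shown.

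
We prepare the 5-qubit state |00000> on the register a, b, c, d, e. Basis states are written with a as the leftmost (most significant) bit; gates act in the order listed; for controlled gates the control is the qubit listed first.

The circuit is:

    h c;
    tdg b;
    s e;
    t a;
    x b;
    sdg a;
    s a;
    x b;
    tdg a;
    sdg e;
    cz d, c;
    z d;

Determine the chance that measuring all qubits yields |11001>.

A full measurement returns |11001> with probability 0. Key observation: gates 3-10 undo each other exactly, leaving only the rest of the circuit to track.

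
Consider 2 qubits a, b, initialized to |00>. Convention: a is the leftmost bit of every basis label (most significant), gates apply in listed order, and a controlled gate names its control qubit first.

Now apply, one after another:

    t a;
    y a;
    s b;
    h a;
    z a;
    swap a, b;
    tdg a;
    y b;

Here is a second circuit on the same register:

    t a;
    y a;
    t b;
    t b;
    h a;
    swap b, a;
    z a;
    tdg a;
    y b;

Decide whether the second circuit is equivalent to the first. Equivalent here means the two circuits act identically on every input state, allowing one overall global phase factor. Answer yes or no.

No — the two circuits implement different unitaries, even allowing a global phase.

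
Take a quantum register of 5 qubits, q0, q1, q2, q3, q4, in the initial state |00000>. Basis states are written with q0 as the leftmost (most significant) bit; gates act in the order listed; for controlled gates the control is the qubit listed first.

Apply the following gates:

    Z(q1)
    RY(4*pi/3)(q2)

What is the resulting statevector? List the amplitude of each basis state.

The resulting statevector has amplitude -1/2 on |00000>, sqrt(3)/2 on |00100>, and 0 on every other basis state.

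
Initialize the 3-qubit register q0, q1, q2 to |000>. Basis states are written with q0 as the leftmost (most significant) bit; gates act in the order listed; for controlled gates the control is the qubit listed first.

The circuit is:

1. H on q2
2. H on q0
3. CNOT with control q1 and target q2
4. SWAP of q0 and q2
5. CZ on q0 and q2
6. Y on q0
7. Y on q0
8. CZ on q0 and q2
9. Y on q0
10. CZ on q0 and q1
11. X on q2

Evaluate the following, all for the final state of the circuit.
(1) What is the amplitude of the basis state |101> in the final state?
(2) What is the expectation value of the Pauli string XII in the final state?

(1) |101> carries amplitude I/2 in the final state. Key observation: the block from step 5 through step 8 cancels to the identity and can be dropped.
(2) In the final state, XII has expectation -1.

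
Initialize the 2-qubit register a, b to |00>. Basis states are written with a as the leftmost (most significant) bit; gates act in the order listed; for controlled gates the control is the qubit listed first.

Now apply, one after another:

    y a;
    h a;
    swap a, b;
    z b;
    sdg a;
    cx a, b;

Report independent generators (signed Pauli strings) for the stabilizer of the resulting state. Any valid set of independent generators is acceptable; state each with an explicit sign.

The stabilizer group can be generated by +IX, +ZI, among other valid generating sets.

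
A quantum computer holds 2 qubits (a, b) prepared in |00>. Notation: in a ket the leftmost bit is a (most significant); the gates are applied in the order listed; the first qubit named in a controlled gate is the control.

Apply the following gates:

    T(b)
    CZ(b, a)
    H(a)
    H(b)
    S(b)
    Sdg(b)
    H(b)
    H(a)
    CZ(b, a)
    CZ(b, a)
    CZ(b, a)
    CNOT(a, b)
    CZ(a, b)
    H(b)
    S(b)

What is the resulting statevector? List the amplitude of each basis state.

The final amplitudes are sqrt(2)/2 on |00>, sqrt(2)*I/2 on |01>, 0 on |10>, 0 on |11>. Key observation: gates 2-9 undo each other exactly, leaving only the rest of the circuit to track.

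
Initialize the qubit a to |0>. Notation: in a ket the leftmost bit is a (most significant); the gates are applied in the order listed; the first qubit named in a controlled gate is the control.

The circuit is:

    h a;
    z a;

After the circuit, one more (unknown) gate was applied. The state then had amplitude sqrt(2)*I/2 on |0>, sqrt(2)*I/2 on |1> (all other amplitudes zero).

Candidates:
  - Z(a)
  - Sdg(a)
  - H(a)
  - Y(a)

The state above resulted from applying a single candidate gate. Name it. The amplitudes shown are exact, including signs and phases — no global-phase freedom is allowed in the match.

It was Y(a) that produced the state shown.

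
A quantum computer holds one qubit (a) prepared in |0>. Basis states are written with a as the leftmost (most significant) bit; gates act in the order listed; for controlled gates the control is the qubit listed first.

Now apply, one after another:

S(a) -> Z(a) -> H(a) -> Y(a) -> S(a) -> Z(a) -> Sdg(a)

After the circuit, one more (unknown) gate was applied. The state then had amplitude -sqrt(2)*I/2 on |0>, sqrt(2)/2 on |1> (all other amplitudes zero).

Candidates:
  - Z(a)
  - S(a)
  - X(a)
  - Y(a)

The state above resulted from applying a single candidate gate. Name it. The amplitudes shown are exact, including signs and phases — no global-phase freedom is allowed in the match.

The unique candidate consistent with the amplitudes is S(a).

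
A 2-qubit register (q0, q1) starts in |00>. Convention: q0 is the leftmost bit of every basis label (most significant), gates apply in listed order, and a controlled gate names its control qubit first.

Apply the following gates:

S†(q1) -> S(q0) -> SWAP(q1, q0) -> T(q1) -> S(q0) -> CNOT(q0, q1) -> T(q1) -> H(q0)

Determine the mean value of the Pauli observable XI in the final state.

The expectation value of XI is 1.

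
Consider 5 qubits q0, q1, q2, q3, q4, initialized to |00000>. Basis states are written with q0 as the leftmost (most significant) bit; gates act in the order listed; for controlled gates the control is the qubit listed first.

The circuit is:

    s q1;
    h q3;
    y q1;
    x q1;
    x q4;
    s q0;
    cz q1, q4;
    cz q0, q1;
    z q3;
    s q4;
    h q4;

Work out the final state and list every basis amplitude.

After the circuit, the state carries amplitude -1/2 on |00000>, 1/2 on |00001>, 1/2 on |00010>, -1/2 on |00011>, and 0 on every other basis state.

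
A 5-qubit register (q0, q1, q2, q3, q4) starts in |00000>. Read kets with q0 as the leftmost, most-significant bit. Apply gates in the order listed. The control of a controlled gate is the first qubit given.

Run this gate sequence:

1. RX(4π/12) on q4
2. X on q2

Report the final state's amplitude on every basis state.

After the circuit, the state carries amplitude sqrt(3)/2 on |00100>, -I/2 on |00101>, and 0 on every other basis state.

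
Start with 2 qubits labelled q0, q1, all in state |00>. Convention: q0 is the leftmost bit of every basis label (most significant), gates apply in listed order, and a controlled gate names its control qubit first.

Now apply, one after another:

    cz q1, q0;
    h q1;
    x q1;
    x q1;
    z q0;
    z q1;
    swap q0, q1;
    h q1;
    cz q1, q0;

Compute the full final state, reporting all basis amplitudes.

After the circuit, the state carries amplitude 1/2 on |00>, 1/2 on |01>, -1/2 on |10>, 1/2 on |11>.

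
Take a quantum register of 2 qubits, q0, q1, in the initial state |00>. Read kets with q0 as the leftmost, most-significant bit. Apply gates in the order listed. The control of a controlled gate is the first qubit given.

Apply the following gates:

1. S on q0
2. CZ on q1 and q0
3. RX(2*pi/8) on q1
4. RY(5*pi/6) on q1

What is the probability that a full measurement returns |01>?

A full measurement returns |01> with probability sqrt(6)/8 + 1/2.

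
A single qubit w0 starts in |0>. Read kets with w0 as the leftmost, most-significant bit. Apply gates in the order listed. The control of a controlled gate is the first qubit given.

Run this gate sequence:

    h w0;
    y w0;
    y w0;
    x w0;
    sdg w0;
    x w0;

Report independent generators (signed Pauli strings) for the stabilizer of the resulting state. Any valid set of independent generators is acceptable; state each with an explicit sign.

The final state is stabilized by the group generated by +Y; other independent generating sets are equally valid.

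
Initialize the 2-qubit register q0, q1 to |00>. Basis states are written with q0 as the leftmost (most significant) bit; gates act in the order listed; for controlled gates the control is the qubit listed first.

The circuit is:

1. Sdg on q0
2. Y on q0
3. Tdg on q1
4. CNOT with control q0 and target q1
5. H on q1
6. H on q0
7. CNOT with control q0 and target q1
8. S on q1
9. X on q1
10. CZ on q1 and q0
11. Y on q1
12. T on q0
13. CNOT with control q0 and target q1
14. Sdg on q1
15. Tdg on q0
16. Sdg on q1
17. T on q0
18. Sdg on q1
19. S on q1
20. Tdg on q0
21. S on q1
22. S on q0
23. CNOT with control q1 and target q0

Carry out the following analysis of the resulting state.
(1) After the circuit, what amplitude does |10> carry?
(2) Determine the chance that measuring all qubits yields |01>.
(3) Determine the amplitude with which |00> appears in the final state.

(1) |10> carries amplitude -1/2 in the final state. Key observation: the block from step 16 through step 21 cancels to the identity and can be dropped.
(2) A full measurement returns |01> with probability 1/4.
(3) The final state's coefficient on |00> equals 1/2.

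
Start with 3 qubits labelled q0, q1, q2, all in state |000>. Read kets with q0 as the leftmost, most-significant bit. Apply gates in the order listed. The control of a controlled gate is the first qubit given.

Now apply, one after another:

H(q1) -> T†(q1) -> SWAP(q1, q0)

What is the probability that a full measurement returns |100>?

Outcome |100> occurs with probability 1/2.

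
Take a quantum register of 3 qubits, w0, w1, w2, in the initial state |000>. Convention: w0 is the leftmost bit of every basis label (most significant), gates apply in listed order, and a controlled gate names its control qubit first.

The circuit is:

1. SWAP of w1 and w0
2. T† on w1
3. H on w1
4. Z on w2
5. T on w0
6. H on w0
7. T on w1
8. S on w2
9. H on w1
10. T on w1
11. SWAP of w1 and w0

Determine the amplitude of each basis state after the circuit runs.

The resulting statevector has amplitude sqrt(2)*(1 + exp(I*pi/4))/4 on |000>, 0 on |001>, sqrt(2)*(1 + exp(I*pi/4))/4 on |010>, 0 on |011>, sqrt(2)*(-I + exp(I*pi/4))/4 on |100>, 0 on |101>, sqrt(2)*(-I + exp(I*pi/4))/4 on |110>, 0 on |111>.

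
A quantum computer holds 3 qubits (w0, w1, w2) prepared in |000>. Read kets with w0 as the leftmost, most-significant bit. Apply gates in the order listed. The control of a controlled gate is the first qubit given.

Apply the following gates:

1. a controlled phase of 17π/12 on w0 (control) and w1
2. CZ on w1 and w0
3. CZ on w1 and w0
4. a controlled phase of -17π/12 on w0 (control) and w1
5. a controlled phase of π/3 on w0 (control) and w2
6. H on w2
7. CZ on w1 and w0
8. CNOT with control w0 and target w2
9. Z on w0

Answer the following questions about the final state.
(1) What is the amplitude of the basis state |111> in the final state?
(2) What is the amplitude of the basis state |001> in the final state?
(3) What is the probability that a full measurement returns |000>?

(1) |111> carries amplitude 0 in the final state. Key observation: the block from step 1 through step 4 cancels to the identity and can be dropped.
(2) The final state's coefficient on |001> equals sqrt(2)/2.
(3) A full measurement returns |000> with probability 1/2.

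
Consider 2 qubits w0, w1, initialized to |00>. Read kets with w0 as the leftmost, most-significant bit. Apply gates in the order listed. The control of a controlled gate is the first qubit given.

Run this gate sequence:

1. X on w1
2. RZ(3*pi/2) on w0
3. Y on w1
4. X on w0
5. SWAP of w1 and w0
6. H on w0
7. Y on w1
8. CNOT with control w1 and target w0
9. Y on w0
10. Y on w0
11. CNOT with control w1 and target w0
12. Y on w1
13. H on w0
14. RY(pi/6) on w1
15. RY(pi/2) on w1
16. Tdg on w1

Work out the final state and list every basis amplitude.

The resulting statevector has amplitude -sqrt(3)*exp(3*I*pi/4)/2 on |00>, I/2 on |01>, 0 on |10>, 0 on |11>. Key observation: the block from step 6 through step 13 cancels to the identity and can be dropped.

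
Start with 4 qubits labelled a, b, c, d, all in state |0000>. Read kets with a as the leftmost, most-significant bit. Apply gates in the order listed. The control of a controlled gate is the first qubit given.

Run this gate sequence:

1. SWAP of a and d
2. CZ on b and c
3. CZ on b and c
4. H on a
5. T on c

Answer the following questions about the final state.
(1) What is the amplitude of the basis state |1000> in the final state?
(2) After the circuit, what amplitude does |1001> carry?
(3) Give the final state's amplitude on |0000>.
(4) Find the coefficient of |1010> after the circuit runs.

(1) The final state's coefficient on |1000> equals sqrt(2)/2.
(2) The final state's coefficient on |1001> equals 0.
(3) The final state's coefficient on |0000> equals sqrt(2)/2.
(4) |1010> carries amplitude 0 in the final state.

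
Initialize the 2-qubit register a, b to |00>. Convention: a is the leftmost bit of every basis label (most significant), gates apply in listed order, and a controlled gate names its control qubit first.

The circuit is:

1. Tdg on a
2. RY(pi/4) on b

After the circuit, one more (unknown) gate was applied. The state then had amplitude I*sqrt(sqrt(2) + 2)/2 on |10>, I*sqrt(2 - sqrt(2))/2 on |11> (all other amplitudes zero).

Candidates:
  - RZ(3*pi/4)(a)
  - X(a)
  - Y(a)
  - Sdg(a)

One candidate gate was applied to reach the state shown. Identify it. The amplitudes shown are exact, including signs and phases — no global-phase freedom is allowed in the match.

The unique candidate consistent with the amplitudes is Y(a).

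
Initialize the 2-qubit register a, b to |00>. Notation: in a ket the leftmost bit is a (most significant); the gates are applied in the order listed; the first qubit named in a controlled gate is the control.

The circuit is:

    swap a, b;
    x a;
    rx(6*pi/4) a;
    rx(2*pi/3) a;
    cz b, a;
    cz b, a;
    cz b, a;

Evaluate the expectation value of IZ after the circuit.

In the final state, IZ has expectation 1. Key observation: gates 5-6 undo each other exactly, leaving only the rest of the circuit to track.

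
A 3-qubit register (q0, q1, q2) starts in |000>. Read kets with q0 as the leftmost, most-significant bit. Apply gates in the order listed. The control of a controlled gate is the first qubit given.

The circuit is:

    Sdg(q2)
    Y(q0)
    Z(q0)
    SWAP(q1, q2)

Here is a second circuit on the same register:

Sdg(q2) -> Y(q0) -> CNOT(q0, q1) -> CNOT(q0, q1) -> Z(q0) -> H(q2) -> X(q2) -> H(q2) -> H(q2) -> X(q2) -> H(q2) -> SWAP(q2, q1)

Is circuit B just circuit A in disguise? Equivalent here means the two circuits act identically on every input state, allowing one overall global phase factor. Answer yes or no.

Yes: on every input state the two circuits agree up to one overall phase factor.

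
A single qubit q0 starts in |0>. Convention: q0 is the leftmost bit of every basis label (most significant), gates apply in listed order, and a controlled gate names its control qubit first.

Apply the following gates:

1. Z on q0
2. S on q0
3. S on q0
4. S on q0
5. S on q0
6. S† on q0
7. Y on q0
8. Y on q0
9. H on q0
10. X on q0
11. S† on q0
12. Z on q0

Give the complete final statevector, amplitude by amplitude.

The final amplitudes are sqrt(2)/2 on |0>, sqrt(2)*I/2 on |1>. Key observation: gates 2-5 undo each other exactly, leaving only the rest of the circuit to track.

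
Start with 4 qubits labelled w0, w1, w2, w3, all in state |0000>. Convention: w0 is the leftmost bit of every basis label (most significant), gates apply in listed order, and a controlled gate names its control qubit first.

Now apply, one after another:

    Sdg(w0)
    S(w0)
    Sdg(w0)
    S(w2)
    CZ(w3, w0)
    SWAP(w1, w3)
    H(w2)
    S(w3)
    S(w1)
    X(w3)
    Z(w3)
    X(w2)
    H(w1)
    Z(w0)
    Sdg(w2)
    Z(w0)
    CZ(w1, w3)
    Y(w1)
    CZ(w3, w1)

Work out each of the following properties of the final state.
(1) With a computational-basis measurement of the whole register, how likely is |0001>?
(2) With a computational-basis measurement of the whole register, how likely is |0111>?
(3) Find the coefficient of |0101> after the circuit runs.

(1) The probability of measuring |0001> is 1/4. Key observation: gates 2-3 undo each other exactly, leaving only the rest of the circuit to track.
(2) The probability of measuring |0111> is 1/4.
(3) The final state's coefficient on |0101> equals I/2.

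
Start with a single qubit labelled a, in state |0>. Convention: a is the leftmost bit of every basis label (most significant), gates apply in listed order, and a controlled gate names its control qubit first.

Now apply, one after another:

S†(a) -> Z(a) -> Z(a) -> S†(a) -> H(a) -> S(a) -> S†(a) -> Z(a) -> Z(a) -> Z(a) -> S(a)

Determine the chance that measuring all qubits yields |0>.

Outcome |0> occurs with probability 1/2.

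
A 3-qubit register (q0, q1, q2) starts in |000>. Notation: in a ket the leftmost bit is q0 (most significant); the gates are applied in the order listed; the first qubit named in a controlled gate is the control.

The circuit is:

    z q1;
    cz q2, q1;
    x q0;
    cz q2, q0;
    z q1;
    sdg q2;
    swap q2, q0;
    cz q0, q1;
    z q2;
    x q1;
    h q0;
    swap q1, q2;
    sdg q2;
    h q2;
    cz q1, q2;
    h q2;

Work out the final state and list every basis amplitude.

The final amplitudes are sqrt(2)*I/2 on |010>, sqrt(2)*I/2 on |110>, and 0 on every other basis state.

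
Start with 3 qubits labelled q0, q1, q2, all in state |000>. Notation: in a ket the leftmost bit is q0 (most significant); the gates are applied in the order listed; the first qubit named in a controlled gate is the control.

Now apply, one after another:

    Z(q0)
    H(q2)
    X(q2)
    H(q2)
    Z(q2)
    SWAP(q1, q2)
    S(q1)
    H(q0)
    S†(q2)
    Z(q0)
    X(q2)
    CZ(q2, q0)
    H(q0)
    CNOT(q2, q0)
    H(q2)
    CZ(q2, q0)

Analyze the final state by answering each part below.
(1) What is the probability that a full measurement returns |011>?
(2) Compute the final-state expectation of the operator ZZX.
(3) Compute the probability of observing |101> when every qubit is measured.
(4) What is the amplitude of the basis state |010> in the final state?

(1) Outcome |011> occurs with probability 0. Key observation: steps 2-5 multiply out to the identity, so the circuit reduces to the remaining gates.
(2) The observable ZZX averages to -1.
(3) Outcome |101> occurs with probability 1/2.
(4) The amplitude on |010> is 0.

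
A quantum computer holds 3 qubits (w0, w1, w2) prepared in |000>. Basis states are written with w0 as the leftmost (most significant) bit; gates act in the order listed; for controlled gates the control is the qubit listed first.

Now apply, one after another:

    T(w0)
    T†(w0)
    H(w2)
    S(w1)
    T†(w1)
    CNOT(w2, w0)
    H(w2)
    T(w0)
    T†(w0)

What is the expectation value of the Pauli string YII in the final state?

In the final state, YII has expectation 0.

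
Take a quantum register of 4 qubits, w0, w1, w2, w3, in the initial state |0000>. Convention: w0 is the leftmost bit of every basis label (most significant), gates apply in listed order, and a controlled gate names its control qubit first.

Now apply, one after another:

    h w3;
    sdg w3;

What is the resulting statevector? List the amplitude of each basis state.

The final amplitudes are sqrt(2)/2 on |0000>, -sqrt(2)*I/2 on |0001>, and 0 on every other basis state.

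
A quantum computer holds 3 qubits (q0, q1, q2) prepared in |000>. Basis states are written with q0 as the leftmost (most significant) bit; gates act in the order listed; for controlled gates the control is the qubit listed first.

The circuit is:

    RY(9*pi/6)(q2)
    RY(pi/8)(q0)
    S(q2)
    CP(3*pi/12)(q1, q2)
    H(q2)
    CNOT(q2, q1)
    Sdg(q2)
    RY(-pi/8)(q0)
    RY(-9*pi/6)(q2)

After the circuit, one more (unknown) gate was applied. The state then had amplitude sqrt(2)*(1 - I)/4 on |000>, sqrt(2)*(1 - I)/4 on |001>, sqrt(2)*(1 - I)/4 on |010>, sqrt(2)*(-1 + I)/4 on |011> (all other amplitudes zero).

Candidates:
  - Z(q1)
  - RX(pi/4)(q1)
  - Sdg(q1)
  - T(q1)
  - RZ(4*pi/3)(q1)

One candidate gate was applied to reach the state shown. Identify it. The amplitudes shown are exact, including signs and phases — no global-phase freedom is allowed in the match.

It was Z(q1) that produced the state shown.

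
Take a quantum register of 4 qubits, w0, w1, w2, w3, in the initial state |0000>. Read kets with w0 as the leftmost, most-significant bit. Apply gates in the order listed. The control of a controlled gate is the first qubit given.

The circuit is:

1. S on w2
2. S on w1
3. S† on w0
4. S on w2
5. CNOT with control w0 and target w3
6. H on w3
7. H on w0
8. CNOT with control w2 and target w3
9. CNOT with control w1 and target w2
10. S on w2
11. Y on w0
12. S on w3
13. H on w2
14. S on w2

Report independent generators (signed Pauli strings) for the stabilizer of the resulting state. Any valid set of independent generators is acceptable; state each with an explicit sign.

The final state is stabilized by the group generated by -XIII, +IIYI, +IIIY, +IZII; other independent generating sets are equally valid.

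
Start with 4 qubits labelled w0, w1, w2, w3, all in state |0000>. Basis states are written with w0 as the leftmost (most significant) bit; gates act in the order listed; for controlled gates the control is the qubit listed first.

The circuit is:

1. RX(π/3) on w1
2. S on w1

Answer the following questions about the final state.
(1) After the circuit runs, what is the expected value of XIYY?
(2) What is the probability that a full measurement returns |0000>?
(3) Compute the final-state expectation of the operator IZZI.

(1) The observable XIYY averages to 0.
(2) A full measurement returns |0000> with probability 3/4.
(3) In the final state, IZZI has expectation 1/2.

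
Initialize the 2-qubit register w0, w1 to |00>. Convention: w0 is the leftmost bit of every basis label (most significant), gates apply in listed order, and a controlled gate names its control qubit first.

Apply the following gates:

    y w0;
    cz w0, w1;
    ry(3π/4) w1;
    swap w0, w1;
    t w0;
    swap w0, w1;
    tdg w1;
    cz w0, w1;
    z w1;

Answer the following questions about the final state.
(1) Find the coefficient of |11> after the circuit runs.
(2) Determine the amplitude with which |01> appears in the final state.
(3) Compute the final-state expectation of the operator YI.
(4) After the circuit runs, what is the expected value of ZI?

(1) The final state's coefficient on |11> equals I*sqrt(sqrt(2) + 2)/2.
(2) |01> carries amplitude 0 in the final state.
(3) The observable YI averages to 0.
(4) The observable ZI averages to -1.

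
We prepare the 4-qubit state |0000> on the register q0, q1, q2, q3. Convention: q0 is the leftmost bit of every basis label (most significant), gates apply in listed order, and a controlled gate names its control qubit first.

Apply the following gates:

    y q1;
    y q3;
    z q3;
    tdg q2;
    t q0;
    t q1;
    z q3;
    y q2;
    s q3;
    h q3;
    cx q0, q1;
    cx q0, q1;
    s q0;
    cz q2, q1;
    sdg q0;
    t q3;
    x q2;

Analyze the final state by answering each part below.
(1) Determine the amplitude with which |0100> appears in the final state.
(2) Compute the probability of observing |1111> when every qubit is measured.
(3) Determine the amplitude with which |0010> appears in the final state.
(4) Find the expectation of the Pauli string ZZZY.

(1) |0100> carries amplitude -sqrt(2)*exp(I*pi/4)/2 in the final state. Key observation: gates 11-12 undo each other exactly, leaving only the rest of the circuit to track.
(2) The probability of measuring |1111> is 0.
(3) The amplitude on |0010> is 0.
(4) In the final state, ZZZY has expectation sqrt(2)/2.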